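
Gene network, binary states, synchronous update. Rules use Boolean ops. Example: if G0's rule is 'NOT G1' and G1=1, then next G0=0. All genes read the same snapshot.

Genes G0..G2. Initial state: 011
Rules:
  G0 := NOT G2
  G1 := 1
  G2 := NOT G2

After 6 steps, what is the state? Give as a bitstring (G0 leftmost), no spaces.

Step 1: G0=NOT G2=NOT 1=0 G1=1(const) G2=NOT G2=NOT 1=0 -> 010
Step 2: G0=NOT G2=NOT 0=1 G1=1(const) G2=NOT G2=NOT 0=1 -> 111
Step 3: G0=NOT G2=NOT 1=0 G1=1(const) G2=NOT G2=NOT 1=0 -> 010
Step 4: G0=NOT G2=NOT 0=1 G1=1(const) G2=NOT G2=NOT 0=1 -> 111
Step 5: G0=NOT G2=NOT 1=0 G1=1(const) G2=NOT G2=NOT 1=0 -> 010
Step 6: G0=NOT G2=NOT 0=1 G1=1(const) G2=NOT G2=NOT 0=1 -> 111

111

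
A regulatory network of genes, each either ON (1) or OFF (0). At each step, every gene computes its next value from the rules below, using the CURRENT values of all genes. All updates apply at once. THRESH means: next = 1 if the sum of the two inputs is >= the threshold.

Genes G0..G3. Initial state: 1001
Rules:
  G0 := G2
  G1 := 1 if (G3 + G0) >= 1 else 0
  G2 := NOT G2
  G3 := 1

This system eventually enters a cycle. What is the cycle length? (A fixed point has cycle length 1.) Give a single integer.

Answer: 2

Derivation:
Step 0: 1001
Step 1: G0=G2=0 G1=(1+1>=1)=1 G2=NOT G2=NOT 0=1 G3=1(const) -> 0111
Step 2: G0=G2=1 G1=(1+0>=1)=1 G2=NOT G2=NOT 1=0 G3=1(const) -> 1101
Step 3: G0=G2=0 G1=(1+1>=1)=1 G2=NOT G2=NOT 0=1 G3=1(const) -> 0111
State from step 3 equals state from step 1 -> cycle length 2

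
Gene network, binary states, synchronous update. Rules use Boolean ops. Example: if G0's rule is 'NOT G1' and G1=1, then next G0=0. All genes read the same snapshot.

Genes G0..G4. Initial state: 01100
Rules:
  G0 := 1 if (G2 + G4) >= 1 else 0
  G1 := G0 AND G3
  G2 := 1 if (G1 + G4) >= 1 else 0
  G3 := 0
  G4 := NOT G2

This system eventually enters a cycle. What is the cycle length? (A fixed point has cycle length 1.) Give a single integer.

Step 0: 01100
Step 1: G0=(1+0>=1)=1 G1=G0&G3=0&0=0 G2=(1+0>=1)=1 G3=0(const) G4=NOT G2=NOT 1=0 -> 10100
Step 2: G0=(1+0>=1)=1 G1=G0&G3=1&0=0 G2=(0+0>=1)=0 G3=0(const) G4=NOT G2=NOT 1=0 -> 10000
Step 3: G0=(0+0>=1)=0 G1=G0&G3=1&0=0 G2=(0+0>=1)=0 G3=0(const) G4=NOT G2=NOT 0=1 -> 00001
Step 4: G0=(0+1>=1)=1 G1=G0&G3=0&0=0 G2=(0+1>=1)=1 G3=0(const) G4=NOT G2=NOT 0=1 -> 10101
Step 5: G0=(1+1>=1)=1 G1=G0&G3=1&0=0 G2=(0+1>=1)=1 G3=0(const) G4=NOT G2=NOT 1=0 -> 10100
State from step 5 equals state from step 1 -> cycle length 4

Answer: 4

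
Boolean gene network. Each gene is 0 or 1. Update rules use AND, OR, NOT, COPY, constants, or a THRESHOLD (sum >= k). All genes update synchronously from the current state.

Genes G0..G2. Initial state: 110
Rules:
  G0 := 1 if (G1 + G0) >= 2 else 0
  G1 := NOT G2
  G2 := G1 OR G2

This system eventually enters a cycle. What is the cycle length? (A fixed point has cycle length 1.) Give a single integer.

Answer: 1

Derivation:
Step 0: 110
Step 1: G0=(1+1>=2)=1 G1=NOT G2=NOT 0=1 G2=G1|G2=1|0=1 -> 111
Step 2: G0=(1+1>=2)=1 G1=NOT G2=NOT 1=0 G2=G1|G2=1|1=1 -> 101
Step 3: G0=(0+1>=2)=0 G1=NOT G2=NOT 1=0 G2=G1|G2=0|1=1 -> 001
Step 4: G0=(0+0>=2)=0 G1=NOT G2=NOT 1=0 G2=G1|G2=0|1=1 -> 001
State from step 4 equals state from step 3 -> cycle length 1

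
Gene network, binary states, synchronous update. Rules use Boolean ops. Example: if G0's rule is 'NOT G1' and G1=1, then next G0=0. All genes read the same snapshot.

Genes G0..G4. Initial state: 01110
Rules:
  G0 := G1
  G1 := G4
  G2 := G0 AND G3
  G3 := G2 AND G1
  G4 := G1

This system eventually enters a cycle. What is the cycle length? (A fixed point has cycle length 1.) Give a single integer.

Step 0: 01110
Step 1: G0=G1=1 G1=G4=0 G2=G0&G3=0&1=0 G3=G2&G1=1&1=1 G4=G1=1 -> 10011
Step 2: G0=G1=0 G1=G4=1 G2=G0&G3=1&1=1 G3=G2&G1=0&0=0 G4=G1=0 -> 01100
Step 3: G0=G1=1 G1=G4=0 G2=G0&G3=0&0=0 G3=G2&G1=1&1=1 G4=G1=1 -> 10011
State from step 3 equals state from step 1 -> cycle length 2

Answer: 2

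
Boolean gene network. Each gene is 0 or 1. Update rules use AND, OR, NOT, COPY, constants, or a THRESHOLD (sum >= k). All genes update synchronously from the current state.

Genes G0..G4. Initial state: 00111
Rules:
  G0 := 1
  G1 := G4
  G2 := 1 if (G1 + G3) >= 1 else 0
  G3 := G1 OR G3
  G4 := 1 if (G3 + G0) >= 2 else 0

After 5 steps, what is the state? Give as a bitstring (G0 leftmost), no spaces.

Step 1: G0=1(const) G1=G4=1 G2=(0+1>=1)=1 G3=G1|G3=0|1=1 G4=(1+0>=2)=0 -> 11110
Step 2: G0=1(const) G1=G4=0 G2=(1+1>=1)=1 G3=G1|G3=1|1=1 G4=(1+1>=2)=1 -> 10111
Step 3: G0=1(const) G1=G4=1 G2=(0+1>=1)=1 G3=G1|G3=0|1=1 G4=(1+1>=2)=1 -> 11111
Step 4: G0=1(const) G1=G4=1 G2=(1+1>=1)=1 G3=G1|G3=1|1=1 G4=(1+1>=2)=1 -> 11111
Step 5: G0=1(const) G1=G4=1 G2=(1+1>=1)=1 G3=G1|G3=1|1=1 G4=(1+1>=2)=1 -> 11111

11111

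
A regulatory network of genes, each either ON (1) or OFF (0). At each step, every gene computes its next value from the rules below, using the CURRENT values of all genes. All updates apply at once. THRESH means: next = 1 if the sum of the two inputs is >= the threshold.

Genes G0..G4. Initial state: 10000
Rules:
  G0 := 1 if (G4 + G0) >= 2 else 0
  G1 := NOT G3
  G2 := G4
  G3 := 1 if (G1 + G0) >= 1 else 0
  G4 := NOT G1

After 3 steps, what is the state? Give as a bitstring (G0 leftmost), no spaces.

Step 1: G0=(0+1>=2)=0 G1=NOT G3=NOT 0=1 G2=G4=0 G3=(0+1>=1)=1 G4=NOT G1=NOT 0=1 -> 01011
Step 2: G0=(1+0>=2)=0 G1=NOT G3=NOT 1=0 G2=G4=1 G3=(1+0>=1)=1 G4=NOT G1=NOT 1=0 -> 00110
Step 3: G0=(0+0>=2)=0 G1=NOT G3=NOT 1=0 G2=G4=0 G3=(0+0>=1)=0 G4=NOT G1=NOT 0=1 -> 00001

00001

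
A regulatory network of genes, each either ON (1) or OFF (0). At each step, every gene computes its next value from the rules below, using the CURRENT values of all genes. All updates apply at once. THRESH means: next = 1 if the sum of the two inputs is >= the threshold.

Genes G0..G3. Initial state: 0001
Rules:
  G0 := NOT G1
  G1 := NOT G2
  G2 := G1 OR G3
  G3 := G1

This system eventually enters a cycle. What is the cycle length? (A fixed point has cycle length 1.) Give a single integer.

Step 0: 0001
Step 1: G0=NOT G1=NOT 0=1 G1=NOT G2=NOT 0=1 G2=G1|G3=0|1=1 G3=G1=0 -> 1110
Step 2: G0=NOT G1=NOT 1=0 G1=NOT G2=NOT 1=0 G2=G1|G3=1|0=1 G3=G1=1 -> 0011
Step 3: G0=NOT G1=NOT 0=1 G1=NOT G2=NOT 1=0 G2=G1|G3=0|1=1 G3=G1=0 -> 1010
Step 4: G0=NOT G1=NOT 0=1 G1=NOT G2=NOT 1=0 G2=G1|G3=0|0=0 G3=G1=0 -> 1000
Step 5: G0=NOT G1=NOT 0=1 G1=NOT G2=NOT 0=1 G2=G1|G3=0|0=0 G3=G1=0 -> 1100
Step 6: G0=NOT G1=NOT 1=0 G1=NOT G2=NOT 0=1 G2=G1|G3=1|0=1 G3=G1=1 -> 0111
Step 7: G0=NOT G1=NOT 1=0 G1=NOT G2=NOT 1=0 G2=G1|G3=1|1=1 G3=G1=1 -> 0011
State from step 7 equals state from step 2 -> cycle length 5

Answer: 5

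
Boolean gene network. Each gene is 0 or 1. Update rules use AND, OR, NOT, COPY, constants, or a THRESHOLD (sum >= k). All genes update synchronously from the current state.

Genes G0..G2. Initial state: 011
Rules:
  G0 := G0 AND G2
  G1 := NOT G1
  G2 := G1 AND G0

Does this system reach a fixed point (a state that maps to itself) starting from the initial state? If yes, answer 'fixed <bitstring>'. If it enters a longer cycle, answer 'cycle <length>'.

Step 0: 011
Step 1: G0=G0&G2=0&1=0 G1=NOT G1=NOT 1=0 G2=G1&G0=1&0=0 -> 000
Step 2: G0=G0&G2=0&0=0 G1=NOT G1=NOT 0=1 G2=G1&G0=0&0=0 -> 010
Step 3: G0=G0&G2=0&0=0 G1=NOT G1=NOT 1=0 G2=G1&G0=1&0=0 -> 000
Cycle of length 2 starting at step 1 -> no fixed point

Answer: cycle 2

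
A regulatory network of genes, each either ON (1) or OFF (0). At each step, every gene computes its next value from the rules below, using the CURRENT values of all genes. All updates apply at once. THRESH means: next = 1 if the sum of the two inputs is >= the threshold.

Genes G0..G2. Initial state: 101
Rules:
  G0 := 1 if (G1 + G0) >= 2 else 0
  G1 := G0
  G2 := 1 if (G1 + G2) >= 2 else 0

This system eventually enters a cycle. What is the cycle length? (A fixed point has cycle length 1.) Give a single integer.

Step 0: 101
Step 1: G0=(0+1>=2)=0 G1=G0=1 G2=(0+1>=2)=0 -> 010
Step 2: G0=(1+0>=2)=0 G1=G0=0 G2=(1+0>=2)=0 -> 000
Step 3: G0=(0+0>=2)=0 G1=G0=0 G2=(0+0>=2)=0 -> 000
State from step 3 equals state from step 2 -> cycle length 1

Answer: 1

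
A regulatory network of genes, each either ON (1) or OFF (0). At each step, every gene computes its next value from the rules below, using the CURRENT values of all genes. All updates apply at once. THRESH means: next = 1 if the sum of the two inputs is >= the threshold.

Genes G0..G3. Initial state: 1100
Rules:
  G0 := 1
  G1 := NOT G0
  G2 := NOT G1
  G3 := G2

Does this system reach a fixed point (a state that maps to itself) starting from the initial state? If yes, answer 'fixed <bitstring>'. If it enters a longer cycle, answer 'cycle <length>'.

Answer: fixed 1011

Derivation:
Step 0: 1100
Step 1: G0=1(const) G1=NOT G0=NOT 1=0 G2=NOT G1=NOT 1=0 G3=G2=0 -> 1000
Step 2: G0=1(const) G1=NOT G0=NOT 1=0 G2=NOT G1=NOT 0=1 G3=G2=0 -> 1010
Step 3: G0=1(const) G1=NOT G0=NOT 1=0 G2=NOT G1=NOT 0=1 G3=G2=1 -> 1011
Step 4: G0=1(const) G1=NOT G0=NOT 1=0 G2=NOT G1=NOT 0=1 G3=G2=1 -> 1011
Fixed point reached at step 3: 1011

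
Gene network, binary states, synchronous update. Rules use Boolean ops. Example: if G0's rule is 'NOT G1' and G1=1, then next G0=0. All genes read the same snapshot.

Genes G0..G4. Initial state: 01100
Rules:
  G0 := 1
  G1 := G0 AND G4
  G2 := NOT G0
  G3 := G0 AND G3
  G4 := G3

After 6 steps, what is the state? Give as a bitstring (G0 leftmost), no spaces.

Step 1: G0=1(const) G1=G0&G4=0&0=0 G2=NOT G0=NOT 0=1 G3=G0&G3=0&0=0 G4=G3=0 -> 10100
Step 2: G0=1(const) G1=G0&G4=1&0=0 G2=NOT G0=NOT 1=0 G3=G0&G3=1&0=0 G4=G3=0 -> 10000
Step 3: G0=1(const) G1=G0&G4=1&0=0 G2=NOT G0=NOT 1=0 G3=G0&G3=1&0=0 G4=G3=0 -> 10000
Step 4: G0=1(const) G1=G0&G4=1&0=0 G2=NOT G0=NOT 1=0 G3=G0&G3=1&0=0 G4=G3=0 -> 10000
Step 5: G0=1(const) G1=G0&G4=1&0=0 G2=NOT G0=NOT 1=0 G3=G0&G3=1&0=0 G4=G3=0 -> 10000
Step 6: G0=1(const) G1=G0&G4=1&0=0 G2=NOT G0=NOT 1=0 G3=G0&G3=1&0=0 G4=G3=0 -> 10000

10000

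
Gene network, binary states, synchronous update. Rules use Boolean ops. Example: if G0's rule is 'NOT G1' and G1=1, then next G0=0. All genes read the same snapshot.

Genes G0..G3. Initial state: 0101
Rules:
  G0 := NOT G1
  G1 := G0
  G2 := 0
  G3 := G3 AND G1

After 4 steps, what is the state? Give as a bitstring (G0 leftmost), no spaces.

Step 1: G0=NOT G1=NOT 1=0 G1=G0=0 G2=0(const) G3=G3&G1=1&1=1 -> 0001
Step 2: G0=NOT G1=NOT 0=1 G1=G0=0 G2=0(const) G3=G3&G1=1&0=0 -> 1000
Step 3: G0=NOT G1=NOT 0=1 G1=G0=1 G2=0(const) G3=G3&G1=0&0=0 -> 1100
Step 4: G0=NOT G1=NOT 1=0 G1=G0=1 G2=0(const) G3=G3&G1=0&1=0 -> 0100

0100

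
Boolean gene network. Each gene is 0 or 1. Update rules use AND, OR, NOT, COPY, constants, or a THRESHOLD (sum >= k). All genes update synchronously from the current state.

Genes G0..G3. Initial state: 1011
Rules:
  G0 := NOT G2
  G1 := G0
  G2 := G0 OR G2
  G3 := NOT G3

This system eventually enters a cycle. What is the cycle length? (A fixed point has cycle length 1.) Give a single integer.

Step 0: 1011
Step 1: G0=NOT G2=NOT 1=0 G1=G0=1 G2=G0|G2=1|1=1 G3=NOT G3=NOT 1=0 -> 0110
Step 2: G0=NOT G2=NOT 1=0 G1=G0=0 G2=G0|G2=0|1=1 G3=NOT G3=NOT 0=1 -> 0011
Step 3: G0=NOT G2=NOT 1=0 G1=G0=0 G2=G0|G2=0|1=1 G3=NOT G3=NOT 1=0 -> 0010
Step 4: G0=NOT G2=NOT 1=0 G1=G0=0 G2=G0|G2=0|1=1 G3=NOT G3=NOT 0=1 -> 0011
State from step 4 equals state from step 2 -> cycle length 2

Answer: 2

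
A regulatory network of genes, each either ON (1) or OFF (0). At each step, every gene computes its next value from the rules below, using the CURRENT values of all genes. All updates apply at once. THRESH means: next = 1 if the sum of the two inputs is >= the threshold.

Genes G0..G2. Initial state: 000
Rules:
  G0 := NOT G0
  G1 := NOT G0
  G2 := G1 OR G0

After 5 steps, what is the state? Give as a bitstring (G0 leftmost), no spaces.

Step 1: G0=NOT G0=NOT 0=1 G1=NOT G0=NOT 0=1 G2=G1|G0=0|0=0 -> 110
Step 2: G0=NOT G0=NOT 1=0 G1=NOT G0=NOT 1=0 G2=G1|G0=1|1=1 -> 001
Step 3: G0=NOT G0=NOT 0=1 G1=NOT G0=NOT 0=1 G2=G1|G0=0|0=0 -> 110
Step 4: G0=NOT G0=NOT 1=0 G1=NOT G0=NOT 1=0 G2=G1|G0=1|1=1 -> 001
Step 5: G0=NOT G0=NOT 0=1 G1=NOT G0=NOT 0=1 G2=G1|G0=0|0=0 -> 110

110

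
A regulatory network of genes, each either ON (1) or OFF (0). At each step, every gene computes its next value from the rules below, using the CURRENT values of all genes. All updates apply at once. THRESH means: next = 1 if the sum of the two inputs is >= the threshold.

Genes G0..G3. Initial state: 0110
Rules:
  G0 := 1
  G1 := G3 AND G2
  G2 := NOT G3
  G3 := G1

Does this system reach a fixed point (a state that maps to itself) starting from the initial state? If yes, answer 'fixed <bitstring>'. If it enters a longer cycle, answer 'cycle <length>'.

Answer: cycle 2

Derivation:
Step 0: 0110
Step 1: G0=1(const) G1=G3&G2=0&1=0 G2=NOT G3=NOT 0=1 G3=G1=1 -> 1011
Step 2: G0=1(const) G1=G3&G2=1&1=1 G2=NOT G3=NOT 1=0 G3=G1=0 -> 1100
Step 3: G0=1(const) G1=G3&G2=0&0=0 G2=NOT G3=NOT 0=1 G3=G1=1 -> 1011
Cycle of length 2 starting at step 1 -> no fixed point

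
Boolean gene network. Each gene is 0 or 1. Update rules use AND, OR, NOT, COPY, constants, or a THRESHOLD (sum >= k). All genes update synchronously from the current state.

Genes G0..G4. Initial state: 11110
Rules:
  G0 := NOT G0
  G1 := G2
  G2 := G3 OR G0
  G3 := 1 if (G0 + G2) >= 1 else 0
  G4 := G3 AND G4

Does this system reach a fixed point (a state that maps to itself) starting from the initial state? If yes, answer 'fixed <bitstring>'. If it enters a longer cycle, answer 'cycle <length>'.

Step 0: 11110
Step 1: G0=NOT G0=NOT 1=0 G1=G2=1 G2=G3|G0=1|1=1 G3=(1+1>=1)=1 G4=G3&G4=1&0=0 -> 01110
Step 2: G0=NOT G0=NOT 0=1 G1=G2=1 G2=G3|G0=1|0=1 G3=(0+1>=1)=1 G4=G3&G4=1&0=0 -> 11110
Cycle of length 2 starting at step 0 -> no fixed point

Answer: cycle 2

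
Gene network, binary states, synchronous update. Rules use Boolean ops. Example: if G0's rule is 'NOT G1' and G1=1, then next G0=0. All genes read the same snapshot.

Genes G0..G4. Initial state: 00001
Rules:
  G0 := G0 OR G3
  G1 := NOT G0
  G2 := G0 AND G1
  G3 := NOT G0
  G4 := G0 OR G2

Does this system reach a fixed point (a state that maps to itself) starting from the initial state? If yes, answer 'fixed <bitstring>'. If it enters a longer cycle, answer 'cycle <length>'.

Step 0: 00001
Step 1: G0=G0|G3=0|0=0 G1=NOT G0=NOT 0=1 G2=G0&G1=0&0=0 G3=NOT G0=NOT 0=1 G4=G0|G2=0|0=0 -> 01010
Step 2: G0=G0|G3=0|1=1 G1=NOT G0=NOT 0=1 G2=G0&G1=0&1=0 G3=NOT G0=NOT 0=1 G4=G0|G2=0|0=0 -> 11010
Step 3: G0=G0|G3=1|1=1 G1=NOT G0=NOT 1=0 G2=G0&G1=1&1=1 G3=NOT G0=NOT 1=0 G4=G0|G2=1|0=1 -> 10101
Step 4: G0=G0|G3=1|0=1 G1=NOT G0=NOT 1=0 G2=G0&G1=1&0=0 G3=NOT G0=NOT 1=0 G4=G0|G2=1|1=1 -> 10001
Step 5: G0=G0|G3=1|0=1 G1=NOT G0=NOT 1=0 G2=G0&G1=1&0=0 G3=NOT G0=NOT 1=0 G4=G0|G2=1|0=1 -> 10001
Fixed point reached at step 4: 10001

Answer: fixed 10001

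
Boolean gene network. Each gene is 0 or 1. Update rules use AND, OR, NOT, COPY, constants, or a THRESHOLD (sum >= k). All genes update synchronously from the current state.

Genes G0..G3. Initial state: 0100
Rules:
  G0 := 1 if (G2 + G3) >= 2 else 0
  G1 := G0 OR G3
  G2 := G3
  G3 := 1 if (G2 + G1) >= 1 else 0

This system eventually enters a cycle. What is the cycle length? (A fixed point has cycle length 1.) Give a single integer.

Answer: 2

Derivation:
Step 0: 0100
Step 1: G0=(0+0>=2)=0 G1=G0|G3=0|0=0 G2=G3=0 G3=(0+1>=1)=1 -> 0001
Step 2: G0=(0+1>=2)=0 G1=G0|G3=0|1=1 G2=G3=1 G3=(0+0>=1)=0 -> 0110
Step 3: G0=(1+0>=2)=0 G1=G0|G3=0|0=0 G2=G3=0 G3=(1+1>=1)=1 -> 0001
State from step 3 equals state from step 1 -> cycle length 2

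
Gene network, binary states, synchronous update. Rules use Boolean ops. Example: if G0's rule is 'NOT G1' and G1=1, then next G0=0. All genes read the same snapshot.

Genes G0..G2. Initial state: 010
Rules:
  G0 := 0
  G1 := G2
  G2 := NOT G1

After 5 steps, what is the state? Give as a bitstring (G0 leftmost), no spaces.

Step 1: G0=0(const) G1=G2=0 G2=NOT G1=NOT 1=0 -> 000
Step 2: G0=0(const) G1=G2=0 G2=NOT G1=NOT 0=1 -> 001
Step 3: G0=0(const) G1=G2=1 G2=NOT G1=NOT 0=1 -> 011
Step 4: G0=0(const) G1=G2=1 G2=NOT G1=NOT 1=0 -> 010
Step 5: G0=0(const) G1=G2=0 G2=NOT G1=NOT 1=0 -> 000

000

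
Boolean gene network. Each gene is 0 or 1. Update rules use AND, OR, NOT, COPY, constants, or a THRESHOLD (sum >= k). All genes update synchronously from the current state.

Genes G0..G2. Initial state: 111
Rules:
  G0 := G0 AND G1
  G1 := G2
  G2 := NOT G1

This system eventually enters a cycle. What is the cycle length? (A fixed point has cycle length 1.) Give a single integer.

Answer: 4

Derivation:
Step 0: 111
Step 1: G0=G0&G1=1&1=1 G1=G2=1 G2=NOT G1=NOT 1=0 -> 110
Step 2: G0=G0&G1=1&1=1 G1=G2=0 G2=NOT G1=NOT 1=0 -> 100
Step 3: G0=G0&G1=1&0=0 G1=G2=0 G2=NOT G1=NOT 0=1 -> 001
Step 4: G0=G0&G1=0&0=0 G1=G2=1 G2=NOT G1=NOT 0=1 -> 011
Step 5: G0=G0&G1=0&1=0 G1=G2=1 G2=NOT G1=NOT 1=0 -> 010
Step 6: G0=G0&G1=0&1=0 G1=G2=0 G2=NOT G1=NOT 1=0 -> 000
Step 7: G0=G0&G1=0&0=0 G1=G2=0 G2=NOT G1=NOT 0=1 -> 001
State from step 7 equals state from step 3 -> cycle length 4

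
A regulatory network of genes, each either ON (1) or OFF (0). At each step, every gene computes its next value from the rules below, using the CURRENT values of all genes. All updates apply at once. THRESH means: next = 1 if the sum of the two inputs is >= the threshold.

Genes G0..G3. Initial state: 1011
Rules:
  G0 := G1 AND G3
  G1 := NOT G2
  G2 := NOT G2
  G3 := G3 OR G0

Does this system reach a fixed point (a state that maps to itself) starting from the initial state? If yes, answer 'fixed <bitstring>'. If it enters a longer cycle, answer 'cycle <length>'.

Step 0: 1011
Step 1: G0=G1&G3=0&1=0 G1=NOT G2=NOT 1=0 G2=NOT G2=NOT 1=0 G3=G3|G0=1|1=1 -> 0001
Step 2: G0=G1&G3=0&1=0 G1=NOT G2=NOT 0=1 G2=NOT G2=NOT 0=1 G3=G3|G0=1|0=1 -> 0111
Step 3: G0=G1&G3=1&1=1 G1=NOT G2=NOT 1=0 G2=NOT G2=NOT 1=0 G3=G3|G0=1|0=1 -> 1001
Step 4: G0=G1&G3=0&1=0 G1=NOT G2=NOT 0=1 G2=NOT G2=NOT 0=1 G3=G3|G0=1|1=1 -> 0111
Cycle of length 2 starting at step 2 -> no fixed point

Answer: cycle 2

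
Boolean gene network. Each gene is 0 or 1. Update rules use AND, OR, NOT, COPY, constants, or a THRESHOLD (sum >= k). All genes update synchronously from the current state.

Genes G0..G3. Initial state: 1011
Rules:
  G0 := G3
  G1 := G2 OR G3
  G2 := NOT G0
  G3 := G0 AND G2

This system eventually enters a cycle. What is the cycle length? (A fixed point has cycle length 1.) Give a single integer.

Answer: 1

Derivation:
Step 0: 1011
Step 1: G0=G3=1 G1=G2|G3=1|1=1 G2=NOT G0=NOT 1=0 G3=G0&G2=1&1=1 -> 1101
Step 2: G0=G3=1 G1=G2|G3=0|1=1 G2=NOT G0=NOT 1=0 G3=G0&G2=1&0=0 -> 1100
Step 3: G0=G3=0 G1=G2|G3=0|0=0 G2=NOT G0=NOT 1=0 G3=G0&G2=1&0=0 -> 0000
Step 4: G0=G3=0 G1=G2|G3=0|0=0 G2=NOT G0=NOT 0=1 G3=G0&G2=0&0=0 -> 0010
Step 5: G0=G3=0 G1=G2|G3=1|0=1 G2=NOT G0=NOT 0=1 G3=G0&G2=0&1=0 -> 0110
Step 6: G0=G3=0 G1=G2|G3=1|0=1 G2=NOT G0=NOT 0=1 G3=G0&G2=0&1=0 -> 0110
State from step 6 equals state from step 5 -> cycle length 1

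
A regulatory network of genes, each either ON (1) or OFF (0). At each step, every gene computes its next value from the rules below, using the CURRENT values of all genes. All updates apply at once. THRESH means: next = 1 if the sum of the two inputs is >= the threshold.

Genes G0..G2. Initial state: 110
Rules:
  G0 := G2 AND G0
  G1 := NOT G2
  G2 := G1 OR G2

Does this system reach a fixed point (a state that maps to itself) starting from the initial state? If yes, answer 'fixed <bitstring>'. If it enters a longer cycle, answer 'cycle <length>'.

Step 0: 110
Step 1: G0=G2&G0=0&1=0 G1=NOT G2=NOT 0=1 G2=G1|G2=1|0=1 -> 011
Step 2: G0=G2&G0=1&0=0 G1=NOT G2=NOT 1=0 G2=G1|G2=1|1=1 -> 001
Step 3: G0=G2&G0=1&0=0 G1=NOT G2=NOT 1=0 G2=G1|G2=0|1=1 -> 001
Fixed point reached at step 2: 001

Answer: fixed 001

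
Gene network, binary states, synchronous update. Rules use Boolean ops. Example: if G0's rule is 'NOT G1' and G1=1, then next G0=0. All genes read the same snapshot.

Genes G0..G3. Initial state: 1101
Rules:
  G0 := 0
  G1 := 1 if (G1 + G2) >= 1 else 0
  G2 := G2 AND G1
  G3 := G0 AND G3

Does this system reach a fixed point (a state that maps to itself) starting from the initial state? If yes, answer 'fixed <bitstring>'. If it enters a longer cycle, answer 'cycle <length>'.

Answer: fixed 0100

Derivation:
Step 0: 1101
Step 1: G0=0(const) G1=(1+0>=1)=1 G2=G2&G1=0&1=0 G3=G0&G3=1&1=1 -> 0101
Step 2: G0=0(const) G1=(1+0>=1)=1 G2=G2&G1=0&1=0 G3=G0&G3=0&1=0 -> 0100
Step 3: G0=0(const) G1=(1+0>=1)=1 G2=G2&G1=0&1=0 G3=G0&G3=0&0=0 -> 0100
Fixed point reached at step 2: 0100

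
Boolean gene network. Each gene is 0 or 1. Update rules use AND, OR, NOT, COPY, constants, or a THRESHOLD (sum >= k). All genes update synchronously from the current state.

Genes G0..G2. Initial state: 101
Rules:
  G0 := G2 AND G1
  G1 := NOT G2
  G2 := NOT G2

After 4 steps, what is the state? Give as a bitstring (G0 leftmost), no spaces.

Step 1: G0=G2&G1=1&0=0 G1=NOT G2=NOT 1=0 G2=NOT G2=NOT 1=0 -> 000
Step 2: G0=G2&G1=0&0=0 G1=NOT G2=NOT 0=1 G2=NOT G2=NOT 0=1 -> 011
Step 3: G0=G2&G1=1&1=1 G1=NOT G2=NOT 1=0 G2=NOT G2=NOT 1=0 -> 100
Step 4: G0=G2&G1=0&0=0 G1=NOT G2=NOT 0=1 G2=NOT G2=NOT 0=1 -> 011

011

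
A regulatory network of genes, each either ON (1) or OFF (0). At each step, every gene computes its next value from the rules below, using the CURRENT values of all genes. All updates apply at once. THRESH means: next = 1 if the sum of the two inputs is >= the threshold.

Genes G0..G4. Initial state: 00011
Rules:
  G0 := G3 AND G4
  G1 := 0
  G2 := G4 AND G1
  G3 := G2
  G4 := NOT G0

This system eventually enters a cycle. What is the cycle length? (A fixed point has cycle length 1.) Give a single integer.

Answer: 1

Derivation:
Step 0: 00011
Step 1: G0=G3&G4=1&1=1 G1=0(const) G2=G4&G1=1&0=0 G3=G2=0 G4=NOT G0=NOT 0=1 -> 10001
Step 2: G0=G3&G4=0&1=0 G1=0(const) G2=G4&G1=1&0=0 G3=G2=0 G4=NOT G0=NOT 1=0 -> 00000
Step 3: G0=G3&G4=0&0=0 G1=0(const) G2=G4&G1=0&0=0 G3=G2=0 G4=NOT G0=NOT 0=1 -> 00001
Step 4: G0=G3&G4=0&1=0 G1=0(const) G2=G4&G1=1&0=0 G3=G2=0 G4=NOT G0=NOT 0=1 -> 00001
State from step 4 equals state from step 3 -> cycle length 1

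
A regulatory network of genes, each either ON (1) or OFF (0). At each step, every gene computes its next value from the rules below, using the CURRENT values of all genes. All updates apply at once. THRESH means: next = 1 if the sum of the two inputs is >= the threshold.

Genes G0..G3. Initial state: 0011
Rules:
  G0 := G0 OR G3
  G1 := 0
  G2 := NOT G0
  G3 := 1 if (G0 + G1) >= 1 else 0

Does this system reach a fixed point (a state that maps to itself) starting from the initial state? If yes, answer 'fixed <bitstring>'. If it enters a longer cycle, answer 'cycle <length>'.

Step 0: 0011
Step 1: G0=G0|G3=0|1=1 G1=0(const) G2=NOT G0=NOT 0=1 G3=(0+0>=1)=0 -> 1010
Step 2: G0=G0|G3=1|0=1 G1=0(const) G2=NOT G0=NOT 1=0 G3=(1+0>=1)=1 -> 1001
Step 3: G0=G0|G3=1|1=1 G1=0(const) G2=NOT G0=NOT 1=0 G3=(1+0>=1)=1 -> 1001
Fixed point reached at step 2: 1001

Answer: fixed 1001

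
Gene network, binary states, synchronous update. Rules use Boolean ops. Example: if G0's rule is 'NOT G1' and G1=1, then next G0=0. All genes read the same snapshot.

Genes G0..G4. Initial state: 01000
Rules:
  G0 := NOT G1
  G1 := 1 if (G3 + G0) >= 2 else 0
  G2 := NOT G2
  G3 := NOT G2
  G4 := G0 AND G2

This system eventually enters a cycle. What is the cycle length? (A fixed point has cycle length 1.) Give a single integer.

Step 0: 01000
Step 1: G0=NOT G1=NOT 1=0 G1=(0+0>=2)=0 G2=NOT G2=NOT 0=1 G3=NOT G2=NOT 0=1 G4=G0&G2=0&0=0 -> 00110
Step 2: G0=NOT G1=NOT 0=1 G1=(1+0>=2)=0 G2=NOT G2=NOT 1=0 G3=NOT G2=NOT 1=0 G4=G0&G2=0&1=0 -> 10000
Step 3: G0=NOT G1=NOT 0=1 G1=(0+1>=2)=0 G2=NOT G2=NOT 0=1 G3=NOT G2=NOT 0=1 G4=G0&G2=1&0=0 -> 10110
Step 4: G0=NOT G1=NOT 0=1 G1=(1+1>=2)=1 G2=NOT G2=NOT 1=0 G3=NOT G2=NOT 1=0 G4=G0&G2=1&1=1 -> 11001
Step 5: G0=NOT G1=NOT 1=0 G1=(0+1>=2)=0 G2=NOT G2=NOT 0=1 G3=NOT G2=NOT 0=1 G4=G0&G2=1&0=0 -> 00110
State from step 5 equals state from step 1 -> cycle length 4

Answer: 4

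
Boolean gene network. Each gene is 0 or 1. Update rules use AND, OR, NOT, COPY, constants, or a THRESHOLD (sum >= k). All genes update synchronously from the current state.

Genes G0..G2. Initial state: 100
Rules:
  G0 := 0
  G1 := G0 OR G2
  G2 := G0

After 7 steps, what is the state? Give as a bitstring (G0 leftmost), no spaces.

Step 1: G0=0(const) G1=G0|G2=1|0=1 G2=G0=1 -> 011
Step 2: G0=0(const) G1=G0|G2=0|1=1 G2=G0=0 -> 010
Step 3: G0=0(const) G1=G0|G2=0|0=0 G2=G0=0 -> 000
Step 4: G0=0(const) G1=G0|G2=0|0=0 G2=G0=0 -> 000
Step 5: G0=0(const) G1=G0|G2=0|0=0 G2=G0=0 -> 000
Step 6: G0=0(const) G1=G0|G2=0|0=0 G2=G0=0 -> 000
Step 7: G0=0(const) G1=G0|G2=0|0=0 G2=G0=0 -> 000

000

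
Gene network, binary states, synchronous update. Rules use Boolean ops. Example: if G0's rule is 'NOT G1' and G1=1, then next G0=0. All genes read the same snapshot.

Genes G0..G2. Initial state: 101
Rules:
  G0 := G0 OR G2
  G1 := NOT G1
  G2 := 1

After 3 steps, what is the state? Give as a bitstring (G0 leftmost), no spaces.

Step 1: G0=G0|G2=1|1=1 G1=NOT G1=NOT 0=1 G2=1(const) -> 111
Step 2: G0=G0|G2=1|1=1 G1=NOT G1=NOT 1=0 G2=1(const) -> 101
Step 3: G0=G0|G2=1|1=1 G1=NOT G1=NOT 0=1 G2=1(const) -> 111

111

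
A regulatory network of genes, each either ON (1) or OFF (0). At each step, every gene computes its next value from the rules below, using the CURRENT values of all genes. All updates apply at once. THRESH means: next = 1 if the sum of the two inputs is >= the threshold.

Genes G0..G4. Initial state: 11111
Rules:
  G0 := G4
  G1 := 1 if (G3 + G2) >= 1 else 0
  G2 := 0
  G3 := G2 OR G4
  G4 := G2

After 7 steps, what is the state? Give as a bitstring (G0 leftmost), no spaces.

Step 1: G0=G4=1 G1=(1+1>=1)=1 G2=0(const) G3=G2|G4=1|1=1 G4=G2=1 -> 11011
Step 2: G0=G4=1 G1=(1+0>=1)=1 G2=0(const) G3=G2|G4=0|1=1 G4=G2=0 -> 11010
Step 3: G0=G4=0 G1=(1+0>=1)=1 G2=0(const) G3=G2|G4=0|0=0 G4=G2=0 -> 01000
Step 4: G0=G4=0 G1=(0+0>=1)=0 G2=0(const) G3=G2|G4=0|0=0 G4=G2=0 -> 00000
Step 5: G0=G4=0 G1=(0+0>=1)=0 G2=0(const) G3=G2|G4=0|0=0 G4=G2=0 -> 00000
Step 6: G0=G4=0 G1=(0+0>=1)=0 G2=0(const) G3=G2|G4=0|0=0 G4=G2=0 -> 00000
Step 7: G0=G4=0 G1=(0+0>=1)=0 G2=0(const) G3=G2|G4=0|0=0 G4=G2=0 -> 00000

00000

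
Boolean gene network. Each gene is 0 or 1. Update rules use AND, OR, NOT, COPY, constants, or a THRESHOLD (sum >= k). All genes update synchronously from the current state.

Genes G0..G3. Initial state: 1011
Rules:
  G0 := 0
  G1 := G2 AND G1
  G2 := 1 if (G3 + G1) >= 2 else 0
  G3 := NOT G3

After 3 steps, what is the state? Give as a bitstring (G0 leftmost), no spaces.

Step 1: G0=0(const) G1=G2&G1=1&0=0 G2=(1+0>=2)=0 G3=NOT G3=NOT 1=0 -> 0000
Step 2: G0=0(const) G1=G2&G1=0&0=0 G2=(0+0>=2)=0 G3=NOT G3=NOT 0=1 -> 0001
Step 3: G0=0(const) G1=G2&G1=0&0=0 G2=(1+0>=2)=0 G3=NOT G3=NOT 1=0 -> 0000

0000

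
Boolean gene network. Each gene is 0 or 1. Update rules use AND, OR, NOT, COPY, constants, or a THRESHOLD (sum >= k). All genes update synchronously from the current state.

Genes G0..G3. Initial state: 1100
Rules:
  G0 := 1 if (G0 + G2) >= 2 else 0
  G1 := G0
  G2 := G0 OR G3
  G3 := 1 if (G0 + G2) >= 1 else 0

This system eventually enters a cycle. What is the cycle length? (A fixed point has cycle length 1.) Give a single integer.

Answer: 1

Derivation:
Step 0: 1100
Step 1: G0=(1+0>=2)=0 G1=G0=1 G2=G0|G3=1|0=1 G3=(1+0>=1)=1 -> 0111
Step 2: G0=(0+1>=2)=0 G1=G0=0 G2=G0|G3=0|1=1 G3=(0+1>=1)=1 -> 0011
Step 3: G0=(0+1>=2)=0 G1=G0=0 G2=G0|G3=0|1=1 G3=(0+1>=1)=1 -> 0011
State from step 3 equals state from step 2 -> cycle length 1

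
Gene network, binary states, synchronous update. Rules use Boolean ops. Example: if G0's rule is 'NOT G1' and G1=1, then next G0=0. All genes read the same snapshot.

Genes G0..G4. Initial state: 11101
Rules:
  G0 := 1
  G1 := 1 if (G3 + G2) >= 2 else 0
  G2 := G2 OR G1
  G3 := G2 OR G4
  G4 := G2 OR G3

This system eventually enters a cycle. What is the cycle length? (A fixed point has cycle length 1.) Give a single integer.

Step 0: 11101
Step 1: G0=1(const) G1=(0+1>=2)=0 G2=G2|G1=1|1=1 G3=G2|G4=1|1=1 G4=G2|G3=1|0=1 -> 10111
Step 2: G0=1(const) G1=(1+1>=2)=1 G2=G2|G1=1|0=1 G3=G2|G4=1|1=1 G4=G2|G3=1|1=1 -> 11111
Step 3: G0=1(const) G1=(1+1>=2)=1 G2=G2|G1=1|1=1 G3=G2|G4=1|1=1 G4=G2|G3=1|1=1 -> 11111
State from step 3 equals state from step 2 -> cycle length 1

Answer: 1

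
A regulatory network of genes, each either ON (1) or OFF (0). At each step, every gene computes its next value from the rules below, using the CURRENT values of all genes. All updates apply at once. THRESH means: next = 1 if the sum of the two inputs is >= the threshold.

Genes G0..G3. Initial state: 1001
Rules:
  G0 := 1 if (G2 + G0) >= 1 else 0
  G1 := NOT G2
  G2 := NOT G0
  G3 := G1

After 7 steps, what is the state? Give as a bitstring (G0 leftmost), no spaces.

Step 1: G0=(0+1>=1)=1 G1=NOT G2=NOT 0=1 G2=NOT G0=NOT 1=0 G3=G1=0 -> 1100
Step 2: G0=(0+1>=1)=1 G1=NOT G2=NOT 0=1 G2=NOT G0=NOT 1=0 G3=G1=1 -> 1101
Step 3: G0=(0+1>=1)=1 G1=NOT G2=NOT 0=1 G2=NOT G0=NOT 1=0 G3=G1=1 -> 1101
Step 4: G0=(0+1>=1)=1 G1=NOT G2=NOT 0=1 G2=NOT G0=NOT 1=0 G3=G1=1 -> 1101
Step 5: G0=(0+1>=1)=1 G1=NOT G2=NOT 0=1 G2=NOT G0=NOT 1=0 G3=G1=1 -> 1101
Step 6: G0=(0+1>=1)=1 G1=NOT G2=NOT 0=1 G2=NOT G0=NOT 1=0 G3=G1=1 -> 1101
Step 7: G0=(0+1>=1)=1 G1=NOT G2=NOT 0=1 G2=NOT G0=NOT 1=0 G3=G1=1 -> 1101

1101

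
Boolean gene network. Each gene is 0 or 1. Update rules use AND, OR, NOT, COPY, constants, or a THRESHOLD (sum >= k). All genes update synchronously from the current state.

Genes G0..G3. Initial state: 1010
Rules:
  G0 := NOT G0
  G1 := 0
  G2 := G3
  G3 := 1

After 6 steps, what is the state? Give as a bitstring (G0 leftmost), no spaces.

Step 1: G0=NOT G0=NOT 1=0 G1=0(const) G2=G3=0 G3=1(const) -> 0001
Step 2: G0=NOT G0=NOT 0=1 G1=0(const) G2=G3=1 G3=1(const) -> 1011
Step 3: G0=NOT G0=NOT 1=0 G1=0(const) G2=G3=1 G3=1(const) -> 0011
Step 4: G0=NOT G0=NOT 0=1 G1=0(const) G2=G3=1 G3=1(const) -> 1011
Step 5: G0=NOT G0=NOT 1=0 G1=0(const) G2=G3=1 G3=1(const) -> 0011
Step 6: G0=NOT G0=NOT 0=1 G1=0(const) G2=G3=1 G3=1(const) -> 1011

1011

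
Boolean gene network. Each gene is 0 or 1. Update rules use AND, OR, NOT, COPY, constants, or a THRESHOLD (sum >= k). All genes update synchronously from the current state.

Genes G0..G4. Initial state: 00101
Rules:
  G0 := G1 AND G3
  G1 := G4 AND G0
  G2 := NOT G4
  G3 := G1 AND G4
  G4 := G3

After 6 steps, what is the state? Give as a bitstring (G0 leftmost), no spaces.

Step 1: G0=G1&G3=0&0=0 G1=G4&G0=1&0=0 G2=NOT G4=NOT 1=0 G3=G1&G4=0&1=0 G4=G3=0 -> 00000
Step 2: G0=G1&G3=0&0=0 G1=G4&G0=0&0=0 G2=NOT G4=NOT 0=1 G3=G1&G4=0&0=0 G4=G3=0 -> 00100
Step 3: G0=G1&G3=0&0=0 G1=G4&G0=0&0=0 G2=NOT G4=NOT 0=1 G3=G1&G4=0&0=0 G4=G3=0 -> 00100
Step 4: G0=G1&G3=0&0=0 G1=G4&G0=0&0=0 G2=NOT G4=NOT 0=1 G3=G1&G4=0&0=0 G4=G3=0 -> 00100
Step 5: G0=G1&G3=0&0=0 G1=G4&G0=0&0=0 G2=NOT G4=NOT 0=1 G3=G1&G4=0&0=0 G4=G3=0 -> 00100
Step 6: G0=G1&G3=0&0=0 G1=G4&G0=0&0=0 G2=NOT G4=NOT 0=1 G3=G1&G4=0&0=0 G4=G3=0 -> 00100

00100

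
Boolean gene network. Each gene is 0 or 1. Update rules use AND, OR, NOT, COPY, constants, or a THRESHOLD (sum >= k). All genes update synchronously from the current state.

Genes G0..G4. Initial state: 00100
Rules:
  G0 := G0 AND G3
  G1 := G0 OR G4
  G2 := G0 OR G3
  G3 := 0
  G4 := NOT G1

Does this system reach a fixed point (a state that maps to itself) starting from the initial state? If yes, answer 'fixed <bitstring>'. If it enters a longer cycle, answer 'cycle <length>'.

Step 0: 00100
Step 1: G0=G0&G3=0&0=0 G1=G0|G4=0|0=0 G2=G0|G3=0|0=0 G3=0(const) G4=NOT G1=NOT 0=1 -> 00001
Step 2: G0=G0&G3=0&0=0 G1=G0|G4=0|1=1 G2=G0|G3=0|0=0 G3=0(const) G4=NOT G1=NOT 0=1 -> 01001
Step 3: G0=G0&G3=0&0=0 G1=G0|G4=0|1=1 G2=G0|G3=0|0=0 G3=0(const) G4=NOT G1=NOT 1=0 -> 01000
Step 4: G0=G0&G3=0&0=0 G1=G0|G4=0|0=0 G2=G0|G3=0|0=0 G3=0(const) G4=NOT G1=NOT 1=0 -> 00000
Step 5: G0=G0&G3=0&0=0 G1=G0|G4=0|0=0 G2=G0|G3=0|0=0 G3=0(const) G4=NOT G1=NOT 0=1 -> 00001
Cycle of length 4 starting at step 1 -> no fixed point

Answer: cycle 4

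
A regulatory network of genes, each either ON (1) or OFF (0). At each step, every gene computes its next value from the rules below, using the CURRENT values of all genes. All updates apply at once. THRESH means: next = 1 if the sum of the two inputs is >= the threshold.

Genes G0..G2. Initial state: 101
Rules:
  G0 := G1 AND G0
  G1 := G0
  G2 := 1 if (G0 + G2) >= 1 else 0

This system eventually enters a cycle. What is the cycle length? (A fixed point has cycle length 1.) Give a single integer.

Answer: 1

Derivation:
Step 0: 101
Step 1: G0=G1&G0=0&1=0 G1=G0=1 G2=(1+1>=1)=1 -> 011
Step 2: G0=G1&G0=1&0=0 G1=G0=0 G2=(0+1>=1)=1 -> 001
Step 3: G0=G1&G0=0&0=0 G1=G0=0 G2=(0+1>=1)=1 -> 001
State from step 3 equals state from step 2 -> cycle length 1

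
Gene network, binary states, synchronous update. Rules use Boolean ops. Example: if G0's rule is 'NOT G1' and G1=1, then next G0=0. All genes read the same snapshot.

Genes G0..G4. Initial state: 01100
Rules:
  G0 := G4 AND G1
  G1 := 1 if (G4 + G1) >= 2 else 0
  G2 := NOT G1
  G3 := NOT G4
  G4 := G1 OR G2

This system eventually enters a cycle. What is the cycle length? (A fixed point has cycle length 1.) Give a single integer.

Answer: 1

Derivation:
Step 0: 01100
Step 1: G0=G4&G1=0&1=0 G1=(0+1>=2)=0 G2=NOT G1=NOT 1=0 G3=NOT G4=NOT 0=1 G4=G1|G2=1|1=1 -> 00011
Step 2: G0=G4&G1=1&0=0 G1=(1+0>=2)=0 G2=NOT G1=NOT 0=1 G3=NOT G4=NOT 1=0 G4=G1|G2=0|0=0 -> 00100
Step 3: G0=G4&G1=0&0=0 G1=(0+0>=2)=0 G2=NOT G1=NOT 0=1 G3=NOT G4=NOT 0=1 G4=G1|G2=0|1=1 -> 00111
Step 4: G0=G4&G1=1&0=0 G1=(1+0>=2)=0 G2=NOT G1=NOT 0=1 G3=NOT G4=NOT 1=0 G4=G1|G2=0|1=1 -> 00101
Step 5: G0=G4&G1=1&0=0 G1=(1+0>=2)=0 G2=NOT G1=NOT 0=1 G3=NOT G4=NOT 1=0 G4=G1|G2=0|1=1 -> 00101
State from step 5 equals state from step 4 -> cycle length 1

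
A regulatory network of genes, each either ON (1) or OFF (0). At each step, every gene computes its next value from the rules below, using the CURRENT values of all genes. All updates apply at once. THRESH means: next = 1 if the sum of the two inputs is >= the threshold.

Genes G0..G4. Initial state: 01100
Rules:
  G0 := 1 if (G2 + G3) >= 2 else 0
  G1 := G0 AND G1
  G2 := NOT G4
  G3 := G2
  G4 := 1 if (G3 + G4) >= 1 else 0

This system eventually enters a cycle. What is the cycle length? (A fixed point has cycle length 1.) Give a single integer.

Answer: 1

Derivation:
Step 0: 01100
Step 1: G0=(1+0>=2)=0 G1=G0&G1=0&1=0 G2=NOT G4=NOT 0=1 G3=G2=1 G4=(0+0>=1)=0 -> 00110
Step 2: G0=(1+1>=2)=1 G1=G0&G1=0&0=0 G2=NOT G4=NOT 0=1 G3=G2=1 G4=(1+0>=1)=1 -> 10111
Step 3: G0=(1+1>=2)=1 G1=G0&G1=1&0=0 G2=NOT G4=NOT 1=0 G3=G2=1 G4=(1+1>=1)=1 -> 10011
Step 4: G0=(0+1>=2)=0 G1=G0&G1=1&0=0 G2=NOT G4=NOT 1=0 G3=G2=0 G4=(1+1>=1)=1 -> 00001
Step 5: G0=(0+0>=2)=0 G1=G0&G1=0&0=0 G2=NOT G4=NOT 1=0 G3=G2=0 G4=(0+1>=1)=1 -> 00001
State from step 5 equals state from step 4 -> cycle length 1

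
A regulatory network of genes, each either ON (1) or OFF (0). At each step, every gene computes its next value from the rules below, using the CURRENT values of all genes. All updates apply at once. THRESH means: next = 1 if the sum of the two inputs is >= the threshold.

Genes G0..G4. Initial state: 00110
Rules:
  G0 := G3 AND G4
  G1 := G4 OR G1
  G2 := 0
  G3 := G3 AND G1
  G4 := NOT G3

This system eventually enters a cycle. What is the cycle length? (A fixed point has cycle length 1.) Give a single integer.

Step 0: 00110
Step 1: G0=G3&G4=1&0=0 G1=G4|G1=0|0=0 G2=0(const) G3=G3&G1=1&0=0 G4=NOT G3=NOT 1=0 -> 00000
Step 2: G0=G3&G4=0&0=0 G1=G4|G1=0|0=0 G2=0(const) G3=G3&G1=0&0=0 G4=NOT G3=NOT 0=1 -> 00001
Step 3: G0=G3&G4=0&1=0 G1=G4|G1=1|0=1 G2=0(const) G3=G3&G1=0&0=0 G4=NOT G3=NOT 0=1 -> 01001
Step 4: G0=G3&G4=0&1=0 G1=G4|G1=1|1=1 G2=0(const) G3=G3&G1=0&1=0 G4=NOT G3=NOT 0=1 -> 01001
State from step 4 equals state from step 3 -> cycle length 1

Answer: 1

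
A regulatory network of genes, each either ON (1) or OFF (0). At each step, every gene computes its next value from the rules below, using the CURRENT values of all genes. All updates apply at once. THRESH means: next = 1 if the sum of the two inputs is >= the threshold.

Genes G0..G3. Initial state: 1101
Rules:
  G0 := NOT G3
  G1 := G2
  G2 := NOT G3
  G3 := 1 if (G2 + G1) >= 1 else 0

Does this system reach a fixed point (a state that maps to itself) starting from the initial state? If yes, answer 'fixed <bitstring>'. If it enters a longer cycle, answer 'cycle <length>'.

Answer: cycle 5

Derivation:
Step 0: 1101
Step 1: G0=NOT G3=NOT 1=0 G1=G2=0 G2=NOT G3=NOT 1=0 G3=(0+1>=1)=1 -> 0001
Step 2: G0=NOT G3=NOT 1=0 G1=G2=0 G2=NOT G3=NOT 1=0 G3=(0+0>=1)=0 -> 0000
Step 3: G0=NOT G3=NOT 0=1 G1=G2=0 G2=NOT G3=NOT 0=1 G3=(0+0>=1)=0 -> 1010
Step 4: G0=NOT G3=NOT 0=1 G1=G2=1 G2=NOT G3=NOT 0=1 G3=(1+0>=1)=1 -> 1111
Step 5: G0=NOT G3=NOT 1=0 G1=G2=1 G2=NOT G3=NOT 1=0 G3=(1+1>=1)=1 -> 0101
Step 6: G0=NOT G3=NOT 1=0 G1=G2=0 G2=NOT G3=NOT 1=0 G3=(0+1>=1)=1 -> 0001
Cycle of length 5 starting at step 1 -> no fixed point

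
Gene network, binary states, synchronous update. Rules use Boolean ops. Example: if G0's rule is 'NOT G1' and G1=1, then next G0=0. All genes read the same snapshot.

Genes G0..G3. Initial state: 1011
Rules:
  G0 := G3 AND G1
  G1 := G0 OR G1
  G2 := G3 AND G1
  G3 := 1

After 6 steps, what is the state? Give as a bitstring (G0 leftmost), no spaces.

Step 1: G0=G3&G1=1&0=0 G1=G0|G1=1|0=1 G2=G3&G1=1&0=0 G3=1(const) -> 0101
Step 2: G0=G3&G1=1&1=1 G1=G0|G1=0|1=1 G2=G3&G1=1&1=1 G3=1(const) -> 1111
Step 3: G0=G3&G1=1&1=1 G1=G0|G1=1|1=1 G2=G3&G1=1&1=1 G3=1(const) -> 1111
Step 4: G0=G3&G1=1&1=1 G1=G0|G1=1|1=1 G2=G3&G1=1&1=1 G3=1(const) -> 1111
Step 5: G0=G3&G1=1&1=1 G1=G0|G1=1|1=1 G2=G3&G1=1&1=1 G3=1(const) -> 1111
Step 6: G0=G3&G1=1&1=1 G1=G0|G1=1|1=1 G2=G3&G1=1&1=1 G3=1(const) -> 1111

1111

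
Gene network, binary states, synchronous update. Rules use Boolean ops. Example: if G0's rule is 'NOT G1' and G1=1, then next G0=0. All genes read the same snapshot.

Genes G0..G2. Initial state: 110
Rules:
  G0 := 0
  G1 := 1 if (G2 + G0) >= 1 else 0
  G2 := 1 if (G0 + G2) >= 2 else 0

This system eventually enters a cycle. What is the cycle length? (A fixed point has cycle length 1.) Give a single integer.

Step 0: 110
Step 1: G0=0(const) G1=(0+1>=1)=1 G2=(1+0>=2)=0 -> 010
Step 2: G0=0(const) G1=(0+0>=1)=0 G2=(0+0>=2)=0 -> 000
Step 3: G0=0(const) G1=(0+0>=1)=0 G2=(0+0>=2)=0 -> 000
State from step 3 equals state from step 2 -> cycle length 1

Answer: 1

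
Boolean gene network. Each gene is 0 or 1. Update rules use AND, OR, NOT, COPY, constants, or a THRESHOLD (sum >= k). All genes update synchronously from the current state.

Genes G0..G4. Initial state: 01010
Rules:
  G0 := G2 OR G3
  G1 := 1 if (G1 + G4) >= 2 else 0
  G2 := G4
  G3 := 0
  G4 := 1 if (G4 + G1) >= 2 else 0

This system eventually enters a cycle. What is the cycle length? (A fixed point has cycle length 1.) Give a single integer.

Answer: 1

Derivation:
Step 0: 01010
Step 1: G0=G2|G3=0|1=1 G1=(1+0>=2)=0 G2=G4=0 G3=0(const) G4=(0+1>=2)=0 -> 10000
Step 2: G0=G2|G3=0|0=0 G1=(0+0>=2)=0 G2=G4=0 G3=0(const) G4=(0+0>=2)=0 -> 00000
Step 3: G0=G2|G3=0|0=0 G1=(0+0>=2)=0 G2=G4=0 G3=0(const) G4=(0+0>=2)=0 -> 00000
State from step 3 equals state from step 2 -> cycle length 1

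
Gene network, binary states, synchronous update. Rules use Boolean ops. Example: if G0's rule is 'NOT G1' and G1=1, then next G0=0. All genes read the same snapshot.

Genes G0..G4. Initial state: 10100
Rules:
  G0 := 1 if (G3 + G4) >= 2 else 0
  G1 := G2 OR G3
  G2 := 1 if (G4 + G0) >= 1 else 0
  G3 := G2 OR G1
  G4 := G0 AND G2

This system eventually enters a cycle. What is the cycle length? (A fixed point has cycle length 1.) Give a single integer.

Answer: 2

Derivation:
Step 0: 10100
Step 1: G0=(0+0>=2)=0 G1=G2|G3=1|0=1 G2=(0+1>=1)=1 G3=G2|G1=1|0=1 G4=G0&G2=1&1=1 -> 01111
Step 2: G0=(1+1>=2)=1 G1=G2|G3=1|1=1 G2=(1+0>=1)=1 G3=G2|G1=1|1=1 G4=G0&G2=0&1=0 -> 11110
Step 3: G0=(1+0>=2)=0 G1=G2|G3=1|1=1 G2=(0+1>=1)=1 G3=G2|G1=1|1=1 G4=G0&G2=1&1=1 -> 01111
State from step 3 equals state from step 1 -> cycle length 2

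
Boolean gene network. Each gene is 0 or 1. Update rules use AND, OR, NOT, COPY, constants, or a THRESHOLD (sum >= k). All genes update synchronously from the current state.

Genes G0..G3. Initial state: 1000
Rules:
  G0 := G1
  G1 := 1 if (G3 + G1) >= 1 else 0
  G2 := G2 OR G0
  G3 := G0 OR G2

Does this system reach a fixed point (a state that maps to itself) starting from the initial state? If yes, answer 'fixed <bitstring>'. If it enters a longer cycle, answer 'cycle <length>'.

Step 0: 1000
Step 1: G0=G1=0 G1=(0+0>=1)=0 G2=G2|G0=0|1=1 G3=G0|G2=1|0=1 -> 0011
Step 2: G0=G1=0 G1=(1+0>=1)=1 G2=G2|G0=1|0=1 G3=G0|G2=0|1=1 -> 0111
Step 3: G0=G1=1 G1=(1+1>=1)=1 G2=G2|G0=1|0=1 G3=G0|G2=0|1=1 -> 1111
Step 4: G0=G1=1 G1=(1+1>=1)=1 G2=G2|G0=1|1=1 G3=G0|G2=1|1=1 -> 1111
Fixed point reached at step 3: 1111

Answer: fixed 1111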